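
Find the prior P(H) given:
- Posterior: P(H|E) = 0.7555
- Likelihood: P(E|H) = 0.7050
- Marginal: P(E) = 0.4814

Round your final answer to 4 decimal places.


From Bayes' theorem: P(H|E) = P(E|H) × P(H) / P(E)

Rearranging for P(H):
P(H) = P(H|E) × P(E) / P(E|H)
     = 0.7555 × 0.4814 / 0.7050
     = 0.36369770 / 0.7050
     = 0.5159


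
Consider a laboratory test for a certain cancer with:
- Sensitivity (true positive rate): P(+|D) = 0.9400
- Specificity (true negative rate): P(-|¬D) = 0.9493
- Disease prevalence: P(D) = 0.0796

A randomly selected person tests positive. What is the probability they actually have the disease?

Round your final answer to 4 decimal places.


Let D = has disease, + = positive test

Given:
- P(D) = 0.0796 (prevalence)
- P(+|D) = 0.9400 (sensitivity)
- P(-|¬D) = 0.9493 (specificity)
- P(+|¬D) = 0.0507 (false positive rate = 1 - specificity)

Step 1: Find P(+)
P(+) = P(+|D)P(D) + P(+|¬D)P(¬D)
     = 0.9400 × 0.0796 + 0.0507 × 0.9204
     = 0.07482400 + 0.04666428
     = 0.12148828

Step 2: Apply Bayes' theorem for P(D|+)
P(D|+) = P(+|D)P(D) / P(+)
       = 0.07482400 / 0.12148828
       = 0.6159


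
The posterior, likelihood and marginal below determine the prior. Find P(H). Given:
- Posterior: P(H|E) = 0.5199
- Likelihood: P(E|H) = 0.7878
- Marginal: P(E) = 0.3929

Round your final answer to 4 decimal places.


From Bayes' theorem: P(H|E) = P(E|H) × P(H) / P(E)

Rearranging for P(H):
P(H) = P(H|E) × P(E) / P(E|H)
     = 0.5199 × 0.3929 / 0.7878
     = 0.20426871 / 0.7878
     = 0.2593


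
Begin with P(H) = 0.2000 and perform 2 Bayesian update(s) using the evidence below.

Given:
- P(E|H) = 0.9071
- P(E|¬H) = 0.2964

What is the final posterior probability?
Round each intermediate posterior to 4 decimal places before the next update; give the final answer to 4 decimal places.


Sequential Bayesian updating:

Initial prior: P(H) = 0.2000

Update 1:
  P(E) = 0.9071 × 0.2000 + 0.2964 × 0.8000 = 0.18142000 + 0.23712000 = 0.41854000
  P(H|E) = 0.18142000 / 0.41854000 = 0.4335

Update 2:
  P(E) = 0.9071 × 0.4335 + 0.2964 × 0.5665 = 0.39322785 + 0.16791060 = 0.56113845
  P(H|E) = 0.39322785 / 0.56113845 = 0.7008

Final posterior: 0.7008


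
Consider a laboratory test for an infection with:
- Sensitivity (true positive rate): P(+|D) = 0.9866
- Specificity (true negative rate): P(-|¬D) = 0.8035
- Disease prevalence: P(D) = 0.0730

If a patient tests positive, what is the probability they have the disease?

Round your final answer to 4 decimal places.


Let D = has disease, + = positive test

Given:
- P(D) = 0.0730 (prevalence)
- P(+|D) = 0.9866 (sensitivity)
- P(-|¬D) = 0.8035 (specificity)
- P(+|¬D) = 0.1965 (false positive rate = 1 - specificity)

Step 1: Find P(+)
P(+) = P(+|D)P(D) + P(+|¬D)P(¬D)
     = 0.9866 × 0.0730 + 0.1965 × 0.9270
     = 0.07202180 + 0.18215550
     = 0.25417730

Step 2: Apply Bayes' theorem for P(D|+)
P(D|+) = P(+|D)P(D) / P(+)
       = 0.07202180 / 0.25417730
       = 0.2834


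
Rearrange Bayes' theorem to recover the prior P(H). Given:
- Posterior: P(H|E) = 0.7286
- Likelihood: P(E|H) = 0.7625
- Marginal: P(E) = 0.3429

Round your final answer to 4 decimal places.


From Bayes' theorem: P(H|E) = P(E|H) × P(H) / P(E)

Rearranging for P(H):
P(H) = P(H|E) × P(E) / P(E|H)
     = 0.7286 × 0.3429 / 0.7625
     = 0.24983694 / 0.7625
     = 0.3277


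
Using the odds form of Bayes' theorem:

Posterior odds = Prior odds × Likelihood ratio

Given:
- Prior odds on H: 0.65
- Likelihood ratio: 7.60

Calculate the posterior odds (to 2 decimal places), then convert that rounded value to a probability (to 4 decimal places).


Step 1: Calculate posterior odds
Posterior odds = Prior odds × LR
               = 0.65 × 7.60
               = 4.94

Step 2: Convert to probability
P(H|E) = Posterior odds / (1 + Posterior odds)
       = 4.94 / (1 + 4.94)
       = 4.94 / 5.94
       = 0.8316

The evidence increased P(H) from 0.3939 to 0.8316.


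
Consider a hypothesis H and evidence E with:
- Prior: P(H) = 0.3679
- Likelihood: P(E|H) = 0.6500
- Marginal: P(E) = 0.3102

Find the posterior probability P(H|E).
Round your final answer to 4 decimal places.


Using Bayes' theorem:

P(H|E) = P(E|H) × P(H) / P(E)
       = 0.6500 × 0.3679 / 0.3102
       = 0.23913500 / 0.3102
       = 0.7709

The evidence strengthens our belief in H.
Prior: 0.3679 → Posterior: 0.7709


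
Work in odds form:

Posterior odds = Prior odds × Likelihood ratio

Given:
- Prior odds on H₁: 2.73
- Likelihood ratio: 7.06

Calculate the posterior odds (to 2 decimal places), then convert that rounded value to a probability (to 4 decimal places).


Step 1: Calculate posterior odds
Posterior odds = Prior odds × LR
               = 2.73 × 7.06
               = 19.27

Step 2: Convert to probability
P(H₁|E) = Posterior odds / (1 + Posterior odds)
       = 19.27 / (1 + 19.27)
       = 19.27 / 20.27
       = 0.9507

The evidence increased P(H₁) from 0.7319 to 0.9507.


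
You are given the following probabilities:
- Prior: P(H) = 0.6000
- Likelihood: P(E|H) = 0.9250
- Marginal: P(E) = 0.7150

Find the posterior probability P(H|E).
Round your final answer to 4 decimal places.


Using Bayes' theorem:

P(H|E) = P(E|H) × P(H) / P(E)
       = 0.9250 × 0.6000 / 0.7150
       = 0.55500000 / 0.7150
       = 0.7762

The evidence strengthens our belief in H.
Prior: 0.6000 → Posterior: 0.7762


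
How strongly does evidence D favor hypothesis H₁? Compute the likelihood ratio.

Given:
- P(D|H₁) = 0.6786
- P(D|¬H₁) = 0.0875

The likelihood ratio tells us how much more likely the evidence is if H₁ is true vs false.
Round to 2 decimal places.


Likelihood Ratio (LR) = P(D|H₁) / P(D|¬H₁)

LR = 0.6786 / 0.0875
   = 7.76

The evidence is 7.76 times more likely if H₁ is true than if H₁ is false.
Because LR exceeds 1, D is evidence for H₁.


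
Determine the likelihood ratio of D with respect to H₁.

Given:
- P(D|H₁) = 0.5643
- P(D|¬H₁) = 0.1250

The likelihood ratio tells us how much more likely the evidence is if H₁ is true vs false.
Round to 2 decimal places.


Likelihood Ratio (LR) = P(D|H₁) / P(D|¬H₁)

LR = 0.5643 / 0.1250
   = 4.51

The evidence is 4.51 times more likely if H₁ is true than if H₁ is false.
Because LR exceeds 1, D is evidence for H₁.


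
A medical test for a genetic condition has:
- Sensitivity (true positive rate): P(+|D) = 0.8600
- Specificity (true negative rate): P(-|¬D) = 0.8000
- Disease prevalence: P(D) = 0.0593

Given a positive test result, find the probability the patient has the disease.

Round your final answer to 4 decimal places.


Let D = has disease, + = positive test

Given:
- P(D) = 0.0593 (prevalence)
- P(+|D) = 0.8600 (sensitivity)
- P(-|¬D) = 0.8000 (specificity)
- P(+|¬D) = 0.2000 (false positive rate = 1 - specificity)

Step 1: Find P(+)
P(+) = P(+|D)P(D) + P(+|¬D)P(¬D)
     = 0.8600 × 0.0593 + 0.2000 × 0.9407
     = 0.05099800 + 0.18814000
     = 0.23913800

Step 2: Apply Bayes' theorem for P(D|+)
P(D|+) = P(+|D)P(D) / P(+)
       = 0.05099800 / 0.23913800
       = 0.2133


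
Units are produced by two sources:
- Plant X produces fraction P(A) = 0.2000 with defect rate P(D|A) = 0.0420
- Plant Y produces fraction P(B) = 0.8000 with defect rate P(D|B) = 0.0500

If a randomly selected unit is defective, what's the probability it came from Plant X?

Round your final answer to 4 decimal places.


Let A = from Plant X, D = defective

Given:
- P(A) = 0.2000, P(B) = 0.8000
- P(D|A) = 0.0420, P(D|B) = 0.0500

Step 1: Find P(D)
P(D) = P(D|A)P(A) + P(D|B)P(B)
     = 0.0420 × 0.2000 + 0.0500 × 0.8000
     = 0.00840000 + 0.04000000
     = 0.04840000

Step 2: Apply Bayes' theorem
P(A|D) = P(D|A)P(A) / P(D)
       = 0.00840000 / 0.04840000
       = 0.1736


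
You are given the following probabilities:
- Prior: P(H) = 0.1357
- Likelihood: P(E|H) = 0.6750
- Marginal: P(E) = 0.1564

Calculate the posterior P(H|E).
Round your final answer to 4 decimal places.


Using Bayes' theorem:

P(H|E) = P(E|H) × P(H) / P(E)
       = 0.6750 × 0.1357 / 0.1564
       = 0.09159750 / 0.1564
       = 0.5857

The evidence strengthens our belief in H.
Prior: 0.1357 → Posterior: 0.5857


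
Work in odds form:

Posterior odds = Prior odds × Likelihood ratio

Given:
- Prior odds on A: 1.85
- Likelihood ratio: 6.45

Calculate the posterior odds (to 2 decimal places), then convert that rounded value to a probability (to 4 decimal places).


Step 1: Calculate posterior odds
Posterior odds = Prior odds × LR
               = 1.85 × 6.45
               = 11.93

Step 2: Convert to probability
P(A|E) = Posterior odds / (1 + Posterior odds)
       = 11.93 / (1 + 11.93)
       = 11.93 / 12.93
       = 0.9227

The evidence increased P(A) from 0.6491 to 0.9227.


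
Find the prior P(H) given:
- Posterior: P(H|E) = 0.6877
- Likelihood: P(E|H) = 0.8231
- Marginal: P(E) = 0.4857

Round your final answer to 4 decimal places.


From Bayes' theorem: P(H|E) = P(E|H) × P(H) / P(E)

Rearranging for P(H):
P(H) = P(H|E) × P(E) / P(E|H)
     = 0.6877 × 0.4857 / 0.8231
     = 0.33401589 / 0.8231
     = 0.4058


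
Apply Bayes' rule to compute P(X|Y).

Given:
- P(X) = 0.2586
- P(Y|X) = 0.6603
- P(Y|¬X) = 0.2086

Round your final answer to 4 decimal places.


Bayes' theorem: P(X|Y) = P(Y|X) × P(X) / P(Y)

Step 1: Calculate P(Y) using law of total probability
P(Y) = P(Y|X)P(X) + P(Y|¬X)P(¬X)
     = 0.6603 × 0.2586 + 0.2086 × 0.7414
     = 0.17075358 + 0.15465604
     = 0.32540962

Step 2: Apply Bayes' theorem
P(X|Y) = P(Y|X) × P(X) / P(Y)
       = 0.17075358 / 0.32540962
       = 0.5247


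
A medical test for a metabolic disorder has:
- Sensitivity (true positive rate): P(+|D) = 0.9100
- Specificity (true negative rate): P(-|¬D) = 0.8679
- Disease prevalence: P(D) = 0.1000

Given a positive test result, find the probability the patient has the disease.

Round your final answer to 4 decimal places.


Let D = has disease, + = positive test

Given:
- P(D) = 0.1000 (prevalence)
- P(+|D) = 0.9100 (sensitivity)
- P(-|¬D) = 0.8679 (specificity)
- P(+|¬D) = 0.1321 (false positive rate = 1 - specificity)

Step 1: Find P(+)
P(+) = P(+|D)P(D) + P(+|¬D)P(¬D)
     = 0.9100 × 0.1000 + 0.1321 × 0.9000
     = 0.09100000 + 0.11889000
     = 0.20989000

Step 2: Apply Bayes' theorem for P(D|+)
P(D|+) = P(+|D)P(D) / P(+)
       = 0.09100000 / 0.20989000
       = 0.4336


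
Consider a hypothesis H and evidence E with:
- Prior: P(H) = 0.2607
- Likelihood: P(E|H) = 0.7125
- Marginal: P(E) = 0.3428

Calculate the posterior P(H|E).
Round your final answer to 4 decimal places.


Using Bayes' theorem:

P(H|E) = P(E|H) × P(H) / P(E)
       = 0.7125 × 0.2607 / 0.3428
       = 0.18574875 / 0.3428
       = 0.5419

The evidence strengthens our belief in H.
Prior: 0.2607 → Posterior: 0.5419


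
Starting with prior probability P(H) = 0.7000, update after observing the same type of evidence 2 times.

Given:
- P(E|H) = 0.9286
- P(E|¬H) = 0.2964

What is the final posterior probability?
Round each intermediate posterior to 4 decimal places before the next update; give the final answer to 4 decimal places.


Sequential Bayesian updating:

Initial prior: P(H) = 0.7000

Update 1:
  P(E) = 0.9286 × 0.7000 + 0.2964 × 0.3000 = 0.65002000 + 0.08892000 = 0.73894000
  P(H|E) = 0.65002000 / 0.73894000 = 0.8797

Update 2:
  P(E) = 0.9286 × 0.8797 + 0.2964 × 0.1203 = 0.81688942 + 0.03565692 = 0.85254634
  P(H|E) = 0.81688942 / 0.85254634 = 0.9582

Final posterior: 0.9582


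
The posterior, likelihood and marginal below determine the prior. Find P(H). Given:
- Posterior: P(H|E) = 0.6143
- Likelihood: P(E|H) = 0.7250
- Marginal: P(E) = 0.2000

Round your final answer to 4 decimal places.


From Bayes' theorem: P(H|E) = P(E|H) × P(H) / P(E)

Rearranging for P(H):
P(H) = P(H|E) × P(E) / P(E|H)
     = 0.6143 × 0.2000 / 0.7250
     = 0.12286000 / 0.7250
     = 0.1695


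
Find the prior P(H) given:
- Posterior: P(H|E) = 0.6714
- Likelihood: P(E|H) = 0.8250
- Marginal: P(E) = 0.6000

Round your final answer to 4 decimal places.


From Bayes' theorem: P(H|E) = P(E|H) × P(H) / P(E)

Rearranging for P(H):
P(H) = P(H|E) × P(E) / P(E|H)
     = 0.6714 × 0.6000 / 0.8250
     = 0.40284000 / 0.8250
     = 0.4883


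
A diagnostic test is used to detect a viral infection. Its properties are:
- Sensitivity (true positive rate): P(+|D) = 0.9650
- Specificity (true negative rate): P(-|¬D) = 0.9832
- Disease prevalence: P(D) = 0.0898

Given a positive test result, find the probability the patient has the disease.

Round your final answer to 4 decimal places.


Let D = has disease, + = positive test

Given:
- P(D) = 0.0898 (prevalence)
- P(+|D) = 0.9650 (sensitivity)
- P(-|¬D) = 0.9832 (specificity)
- P(+|¬D) = 0.0168 (false positive rate = 1 - specificity)

Step 1: Find P(+)
P(+) = P(+|D)P(D) + P(+|¬D)P(¬D)
     = 0.9650 × 0.0898 + 0.0168 × 0.9102
     = 0.08665700 + 0.01529136
     = 0.10194836

Step 2: Apply Bayes' theorem for P(D|+)
P(D|+) = P(+|D)P(D) / P(+)
       = 0.08665700 / 0.10194836
       = 0.8500


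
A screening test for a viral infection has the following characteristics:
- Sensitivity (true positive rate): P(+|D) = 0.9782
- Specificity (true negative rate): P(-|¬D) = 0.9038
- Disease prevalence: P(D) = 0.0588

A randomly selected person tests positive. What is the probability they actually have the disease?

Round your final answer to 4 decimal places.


Let D = has disease, + = positive test

Given:
- P(D) = 0.0588 (prevalence)
- P(+|D) = 0.9782 (sensitivity)
- P(-|¬D) = 0.9038 (specificity)
- P(+|¬D) = 0.0962 (false positive rate = 1 - specificity)

Step 1: Find P(+)
P(+) = P(+|D)P(D) + P(+|¬D)P(¬D)
     = 0.9782 × 0.0588 + 0.0962 × 0.9412
     = 0.05751816 + 0.09054344
     = 0.14806160

Step 2: Apply Bayes' theorem for P(D|+)
P(D|+) = P(+|D)P(D) / P(+)
       = 0.05751816 / 0.14806160
       = 0.3885


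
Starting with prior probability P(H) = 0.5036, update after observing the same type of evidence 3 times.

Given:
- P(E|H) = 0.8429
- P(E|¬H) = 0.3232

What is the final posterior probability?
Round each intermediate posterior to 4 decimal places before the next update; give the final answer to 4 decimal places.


Sequential Bayesian updating:

Initial prior: P(H) = 0.5036

Update 1:
  P(E) = 0.8429 × 0.5036 + 0.3232 × 0.4964 = 0.42448444 + 0.16043648 = 0.58492092
  P(H|E) = 0.42448444 / 0.58492092 = 0.7257

Update 2:
  P(E) = 0.8429 × 0.7257 + 0.3232 × 0.2743 = 0.61169253 + 0.08865376 = 0.70034629
  P(H|E) = 0.61169253 / 0.70034629 = 0.8734

Update 3:
  P(E) = 0.8429 × 0.8734 + 0.3232 × 0.1266 = 0.73618886 + 0.04091712 = 0.77710598
  P(H|E) = 0.73618886 / 0.77710598 = 0.9473

Final posterior: 0.9473


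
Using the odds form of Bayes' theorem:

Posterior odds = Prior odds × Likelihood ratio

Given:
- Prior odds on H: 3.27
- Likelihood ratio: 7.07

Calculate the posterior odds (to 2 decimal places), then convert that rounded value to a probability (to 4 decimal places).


Step 1: Calculate posterior odds
Posterior odds = Prior odds × LR
               = 3.27 × 7.07
               = 23.12

Step 2: Convert to probability
P(H|E) = Posterior odds / (1 + Posterior odds)
       = 23.12 / (1 + 23.12)
       = 23.12 / 24.12
       = 0.9585

The evidence increased P(H) from 0.7658 to 0.9585.


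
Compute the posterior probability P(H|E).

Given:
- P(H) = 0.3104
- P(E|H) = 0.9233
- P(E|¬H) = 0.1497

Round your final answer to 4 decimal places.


Bayes' theorem: P(H|E) = P(E|H) × P(H) / P(E)

Step 1: Calculate P(E) using law of total probability
P(E) = P(E|H)P(H) + P(E|¬H)P(¬H)
     = 0.9233 × 0.3104 + 0.1497 × 0.6896
     = 0.28659232 + 0.10323312
     = 0.38982544

Step 2: Apply Bayes' theorem
P(H|E) = P(E|H) × P(H) / P(E)
       = 0.28659232 / 0.38982544
       = 0.7352


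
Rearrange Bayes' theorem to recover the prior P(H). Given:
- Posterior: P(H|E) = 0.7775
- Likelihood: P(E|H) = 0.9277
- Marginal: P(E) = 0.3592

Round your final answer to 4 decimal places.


From Bayes' theorem: P(H|E) = P(E|H) × P(H) / P(E)

Rearranging for P(H):
P(H) = P(H|E) × P(E) / P(E|H)
     = 0.7775 × 0.3592 / 0.9277
     = 0.27927800 / 0.9277
     = 0.3010


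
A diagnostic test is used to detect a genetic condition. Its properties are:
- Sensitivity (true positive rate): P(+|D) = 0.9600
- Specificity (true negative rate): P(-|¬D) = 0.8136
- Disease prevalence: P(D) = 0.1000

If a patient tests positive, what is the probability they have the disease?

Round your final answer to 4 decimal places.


Let D = has disease, + = positive test

Given:
- P(D) = 0.1000 (prevalence)
- P(+|D) = 0.9600 (sensitivity)
- P(-|¬D) = 0.8136 (specificity)
- P(+|¬D) = 0.1864 (false positive rate = 1 - specificity)

Step 1: Find P(+)
P(+) = P(+|D)P(D) + P(+|¬D)P(¬D)
     = 0.9600 × 0.1000 + 0.1864 × 0.9000
     = 0.09600000 + 0.16776000
     = 0.26376000

Step 2: Apply Bayes' theorem for P(D|+)
P(D|+) = P(+|D)P(D) / P(+)
       = 0.09600000 / 0.26376000
       = 0.3640


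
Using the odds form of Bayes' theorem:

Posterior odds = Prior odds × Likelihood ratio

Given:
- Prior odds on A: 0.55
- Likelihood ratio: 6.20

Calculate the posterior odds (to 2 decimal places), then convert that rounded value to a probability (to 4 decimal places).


Step 1: Calculate posterior odds
Posterior odds = Prior odds × LR
               = 0.55 × 6.20
               = 3.41

Step 2: Convert to probability
P(A|E) = Posterior odds / (1 + Posterior odds)
       = 3.41 / (1 + 3.41)
       = 3.41 / 4.41
       = 0.7732

The evidence increased P(A) from 0.3548 to 0.7732.


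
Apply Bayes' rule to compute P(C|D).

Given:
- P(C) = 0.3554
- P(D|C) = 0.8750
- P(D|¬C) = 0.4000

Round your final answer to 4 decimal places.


Bayes' theorem: P(C|D) = P(D|C) × P(C) / P(D)

Step 1: Calculate P(D) using law of total probability
P(D) = P(D|C)P(C) + P(D|¬C)P(¬C)
     = 0.8750 × 0.3554 + 0.4000 × 0.6446
     = 0.31097500 + 0.25784000
     = 0.56881500

Step 2: Apply Bayes' theorem
P(C|D) = P(D|C) × P(C) / P(D)
       = 0.31097500 / 0.56881500
       = 0.5467


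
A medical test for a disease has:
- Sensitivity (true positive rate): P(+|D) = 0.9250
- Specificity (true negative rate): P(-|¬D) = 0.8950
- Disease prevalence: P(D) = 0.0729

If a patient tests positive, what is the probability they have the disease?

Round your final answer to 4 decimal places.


Let D = has disease, + = positive test

Given:
- P(D) = 0.0729 (prevalence)
- P(+|D) = 0.9250 (sensitivity)
- P(-|¬D) = 0.8950 (specificity)
- P(+|¬D) = 0.1050 (false positive rate = 1 - specificity)

Step 1: Find P(+)
P(+) = P(+|D)P(D) + P(+|¬D)P(¬D)
     = 0.9250 × 0.0729 + 0.1050 × 0.9271
     = 0.06743250 + 0.09734550
     = 0.16477800

Step 2: Apply Bayes' theorem for P(D|+)
P(D|+) = P(+|D)P(D) / P(+)
       = 0.06743250 / 0.16477800
       = 0.4092


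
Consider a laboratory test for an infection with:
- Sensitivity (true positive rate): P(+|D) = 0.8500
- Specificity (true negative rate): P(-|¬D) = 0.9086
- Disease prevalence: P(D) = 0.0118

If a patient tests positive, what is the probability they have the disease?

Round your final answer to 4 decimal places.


Let D = has disease, + = positive test

Given:
- P(D) = 0.0118 (prevalence)
- P(+|D) = 0.8500 (sensitivity)
- P(-|¬D) = 0.9086 (specificity)
- P(+|¬D) = 0.0914 (false positive rate = 1 - specificity)

Step 1: Find P(+)
P(+) = P(+|D)P(D) + P(+|¬D)P(¬D)
     = 0.8500 × 0.0118 + 0.0914 × 0.9882
     = 0.01003000 + 0.09032148
     = 0.10035148

Step 2: Apply Bayes' theorem for P(D|+)
P(D|+) = P(+|D)P(D) / P(+)
       = 0.01003000 / 0.10035148
       = 0.0999


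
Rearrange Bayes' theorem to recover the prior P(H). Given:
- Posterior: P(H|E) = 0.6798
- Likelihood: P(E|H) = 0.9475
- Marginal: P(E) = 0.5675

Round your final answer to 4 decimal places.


From Bayes' theorem: P(H|E) = P(E|H) × P(H) / P(E)

Rearranging for P(H):
P(H) = P(H|E) × P(E) / P(E|H)
     = 0.6798 × 0.5675 / 0.9475
     = 0.38578650 / 0.9475
     = 0.4072


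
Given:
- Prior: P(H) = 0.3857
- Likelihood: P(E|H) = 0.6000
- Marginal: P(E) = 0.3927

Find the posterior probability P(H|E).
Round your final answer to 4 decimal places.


Using Bayes' theorem:

P(H|E) = P(E|H) × P(H) / P(E)
       = 0.6000 × 0.3857 / 0.3927
       = 0.23142000 / 0.3927
       = 0.5893

The evidence strengthens our belief in H.
Prior: 0.3857 → Posterior: 0.5893


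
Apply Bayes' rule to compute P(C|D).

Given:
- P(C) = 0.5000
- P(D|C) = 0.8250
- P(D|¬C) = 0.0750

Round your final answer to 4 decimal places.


Bayes' theorem: P(C|D) = P(D|C) × P(C) / P(D)

Step 1: Calculate P(D) using law of total probability
P(D) = P(D|C)P(C) + P(D|¬C)P(¬C)
     = 0.8250 × 0.5000 + 0.0750 × 0.5000
     = 0.41250000 + 0.03750000
     = 0.45000000

Step 2: Apply Bayes' theorem
P(C|D) = P(D|C) × P(C) / P(D)
       = 0.41250000 / 0.45000000
       = 0.9167


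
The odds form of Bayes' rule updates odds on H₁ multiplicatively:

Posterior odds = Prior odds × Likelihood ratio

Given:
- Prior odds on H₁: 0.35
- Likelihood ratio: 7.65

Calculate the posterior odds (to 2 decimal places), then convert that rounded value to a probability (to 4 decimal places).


Step 1: Calculate posterior odds
Posterior odds = Prior odds × LR
               = 0.35 × 7.65
               = 2.68

Step 2: Convert to probability
P(H₁|E) = Posterior odds / (1 + Posterior odds)
       = 2.68 / (1 + 2.68)
       = 2.68 / 3.68
       = 0.7283

The evidence increased P(H₁) from 0.2593 to 0.7283.


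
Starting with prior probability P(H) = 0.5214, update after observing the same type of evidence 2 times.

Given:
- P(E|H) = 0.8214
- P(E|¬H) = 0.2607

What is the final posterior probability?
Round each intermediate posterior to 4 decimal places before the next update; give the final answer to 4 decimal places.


Sequential Bayesian updating:

Initial prior: P(H) = 0.5214

Update 1:
  P(E) = 0.8214 × 0.5214 + 0.2607 × 0.4786 = 0.42827796 + 0.12477102 = 0.55304898
  P(H|E) = 0.42827796 / 0.55304898 = 0.7744

Update 2:
  P(E) = 0.8214 × 0.7744 + 0.2607 × 0.2256 = 0.63609216 + 0.05881392 = 0.69490608
  P(H|E) = 0.63609216 / 0.69490608 = 0.9154

Final posterior: 0.9154


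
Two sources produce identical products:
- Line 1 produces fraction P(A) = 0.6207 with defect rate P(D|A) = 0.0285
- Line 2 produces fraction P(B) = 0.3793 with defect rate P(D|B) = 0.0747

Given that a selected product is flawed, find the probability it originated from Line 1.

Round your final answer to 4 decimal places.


Let A = from Line 1, D = flawed

Given:
- P(A) = 0.6207, P(B) = 0.3793
- P(D|A) = 0.0285, P(D|B) = 0.0747

Step 1: Find P(D)
P(D) = P(D|A)P(A) + P(D|B)P(B)
     = 0.0285 × 0.6207 + 0.0747 × 0.3793
     = 0.01768995 + 0.02833371
     = 0.04602366

Step 2: Apply Bayes' theorem
P(A|D) = P(D|A)P(A) / P(D)
       = 0.01768995 / 0.04602366
       = 0.3844


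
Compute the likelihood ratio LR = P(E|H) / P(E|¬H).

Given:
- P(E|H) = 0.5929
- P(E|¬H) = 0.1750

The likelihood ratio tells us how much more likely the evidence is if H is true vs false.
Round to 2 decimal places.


Likelihood Ratio (LR) = P(E|H) / P(E|¬H)

LR = 0.5929 / 0.1750
   = 3.39

The evidence is 3.39 times more likely if H is true than if H is false.
LR > 1, so observing E raises the odds in favor of H.


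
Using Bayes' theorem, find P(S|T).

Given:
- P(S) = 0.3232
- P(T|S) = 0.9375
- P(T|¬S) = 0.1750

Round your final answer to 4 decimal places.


Bayes' theorem: P(S|T) = P(T|S) × P(S) / P(T)

Step 1: Calculate P(T) using law of total probability
P(T) = P(T|S)P(S) + P(T|¬S)P(¬S)
     = 0.9375 × 0.3232 + 0.1750 × 0.6768
     = 0.30300000 + 0.11844000
     = 0.42144000

Step 2: Apply Bayes' theorem
P(S|T) = P(T|S) × P(S) / P(T)
       = 0.30300000 / 0.42144000
       = 0.7190


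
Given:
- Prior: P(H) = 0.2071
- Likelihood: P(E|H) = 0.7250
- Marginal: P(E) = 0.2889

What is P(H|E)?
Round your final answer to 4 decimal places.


Using Bayes' theorem:

P(H|E) = P(E|H) × P(H) / P(E)
       = 0.7250 × 0.2071 / 0.2889
       = 0.15014750 / 0.2889
       = 0.5197

The evidence strengthens our belief in H.
Prior: 0.2071 → Posterior: 0.5197


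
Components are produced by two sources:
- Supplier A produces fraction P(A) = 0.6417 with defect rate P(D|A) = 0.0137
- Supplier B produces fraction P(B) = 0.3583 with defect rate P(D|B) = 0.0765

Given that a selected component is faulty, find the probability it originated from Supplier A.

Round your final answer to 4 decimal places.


Let A = from Supplier A, D = faulty

Given:
- P(A) = 0.6417, P(B) = 0.3583
- P(D|A) = 0.0137, P(D|B) = 0.0765

Step 1: Find P(D)
P(D) = P(D|A)P(A) + P(D|B)P(B)
     = 0.0137 × 0.6417 + 0.0765 × 0.3583
     = 0.00879129 + 0.02740995
     = 0.03620124

Step 2: Apply Bayes' theorem
P(A|D) = P(D|A)P(A) / P(D)
       = 0.00879129 / 0.03620124
       = 0.2428


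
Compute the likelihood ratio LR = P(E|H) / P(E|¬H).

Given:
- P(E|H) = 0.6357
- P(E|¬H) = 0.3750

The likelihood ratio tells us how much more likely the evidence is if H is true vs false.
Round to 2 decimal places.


Likelihood Ratio (LR) = P(E|H) / P(E|¬H)

LR = 0.6357 / 0.3750
   = 1.70

The evidence is 1.70 times more likely if H is true than if H is false.
LR > 1, so observing E raises the odds in favor of H.


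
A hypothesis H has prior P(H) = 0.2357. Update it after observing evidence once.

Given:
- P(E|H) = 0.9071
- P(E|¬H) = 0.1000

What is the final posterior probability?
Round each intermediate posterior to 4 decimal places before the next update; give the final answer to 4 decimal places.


Sequential Bayesian updating:

Initial prior: P(H) = 0.2357

Update 1:
  P(E) = 0.9071 × 0.2357 + 0.1000 × 0.7643 = 0.21380347 + 0.07643000 = 0.29023347
  P(H|E) = 0.21380347 / 0.29023347 = 0.7367

Final posterior: 0.7367


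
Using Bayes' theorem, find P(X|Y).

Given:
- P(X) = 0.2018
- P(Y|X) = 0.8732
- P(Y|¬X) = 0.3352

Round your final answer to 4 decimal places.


Bayes' theorem: P(X|Y) = P(Y|X) × P(X) / P(Y)

Step 1: Calculate P(Y) using law of total probability
P(Y) = P(Y|X)P(X) + P(Y|¬X)P(¬X)
     = 0.8732 × 0.2018 + 0.3352 × 0.7982
     = 0.17621176 + 0.26755664
     = 0.44376840

Step 2: Apply Bayes' theorem
P(X|Y) = P(Y|X) × P(X) / P(Y)
       = 0.17621176 / 0.44376840
       = 0.3971


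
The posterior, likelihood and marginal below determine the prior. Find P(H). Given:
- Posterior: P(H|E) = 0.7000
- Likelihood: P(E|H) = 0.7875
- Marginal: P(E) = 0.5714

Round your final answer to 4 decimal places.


From Bayes' theorem: P(H|E) = P(E|H) × P(H) / P(E)

Rearranging for P(H):
P(H) = P(H|E) × P(E) / P(E|H)
     = 0.7000 × 0.5714 / 0.7875
     = 0.39998000 / 0.7875
     = 0.5079


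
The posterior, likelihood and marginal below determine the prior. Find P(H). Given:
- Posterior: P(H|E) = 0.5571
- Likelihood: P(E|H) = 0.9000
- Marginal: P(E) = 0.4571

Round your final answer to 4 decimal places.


From Bayes' theorem: P(H|E) = P(E|H) × P(H) / P(E)

Rearranging for P(H):
P(H) = P(H|E) × P(E) / P(E|H)
     = 0.5571 × 0.4571 / 0.9000
     = 0.25465041 / 0.9000
     = 0.2829


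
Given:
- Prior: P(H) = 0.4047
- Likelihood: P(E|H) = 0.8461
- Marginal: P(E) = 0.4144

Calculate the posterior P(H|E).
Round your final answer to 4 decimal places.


Using Bayes' theorem:

P(H|E) = P(E|H) × P(H) / P(E)
       = 0.8461 × 0.4047 / 0.4144
       = 0.34241667 / 0.4144
       = 0.8263

The evidence strengthens our belief in H.
Prior: 0.4047 → Posterior: 0.8263


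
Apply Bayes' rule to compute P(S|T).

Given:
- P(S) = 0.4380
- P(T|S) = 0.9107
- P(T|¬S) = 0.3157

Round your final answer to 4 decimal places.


Bayes' theorem: P(S|T) = P(T|S) × P(S) / P(T)

Step 1: Calculate P(T) using law of total probability
P(T) = P(T|S)P(S) + P(T|¬S)P(¬S)
     = 0.9107 × 0.4380 + 0.3157 × 0.5620
     = 0.39888660 + 0.17742340
     = 0.57631000

Step 2: Apply Bayes' theorem
P(S|T) = P(T|S) × P(S) / P(T)
       = 0.39888660 / 0.57631000
       = 0.6921


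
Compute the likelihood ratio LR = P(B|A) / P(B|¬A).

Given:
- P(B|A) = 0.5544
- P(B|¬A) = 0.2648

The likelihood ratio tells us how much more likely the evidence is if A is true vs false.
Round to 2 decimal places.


Likelihood Ratio (LR) = P(B|A) / P(B|¬A)

LR = 0.5544 / 0.2648
   = 2.09

The evidence is 2.09 times more likely if A is true than if A is false.
Because LR exceeds 1, B is evidence for A.


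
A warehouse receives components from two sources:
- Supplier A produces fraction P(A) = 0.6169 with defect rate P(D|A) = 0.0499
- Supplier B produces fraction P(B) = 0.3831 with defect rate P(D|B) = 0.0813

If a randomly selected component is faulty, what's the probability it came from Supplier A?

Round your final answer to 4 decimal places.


Let A = from Supplier A, D = faulty

Given:
- P(A) = 0.6169, P(B) = 0.3831
- P(D|A) = 0.0499, P(D|B) = 0.0813

Step 1: Find P(D)
P(D) = P(D|A)P(A) + P(D|B)P(B)
     = 0.0499 × 0.6169 + 0.0813 × 0.3831
     = 0.03078331 + 0.03114603
     = 0.06192934

Step 2: Apply Bayes' theorem
P(A|D) = P(D|A)P(A) / P(D)
       = 0.03078331 / 0.06192934
       = 0.4971


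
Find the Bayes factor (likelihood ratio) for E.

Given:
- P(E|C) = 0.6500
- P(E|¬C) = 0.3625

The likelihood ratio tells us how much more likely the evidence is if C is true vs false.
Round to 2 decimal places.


Likelihood Ratio (LR) = P(E|C) / P(E|¬C)

LR = 0.6500 / 0.3625
   = 1.79

The evidence is 1.79 times more likely if C is true than if C is false.
LR > 1, so observing E raises the odds in favor of C.


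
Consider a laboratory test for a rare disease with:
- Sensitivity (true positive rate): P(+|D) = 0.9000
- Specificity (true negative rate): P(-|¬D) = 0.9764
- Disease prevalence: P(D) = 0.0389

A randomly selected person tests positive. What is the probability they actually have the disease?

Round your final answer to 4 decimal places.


Let D = has disease, + = positive test

Given:
- P(D) = 0.0389 (prevalence)
- P(+|D) = 0.9000 (sensitivity)
- P(-|¬D) = 0.9764 (specificity)
- P(+|¬D) = 0.0236 (false positive rate = 1 - specificity)

Step 1: Find P(+)
P(+) = P(+|D)P(D) + P(+|¬D)P(¬D)
     = 0.9000 × 0.0389 + 0.0236 × 0.9611
     = 0.03501000 + 0.02268196
     = 0.05769196

Step 2: Apply Bayes' theorem for P(D|+)
P(D|+) = P(+|D)P(D) / P(+)
       = 0.03501000 / 0.05769196
       = 0.6068


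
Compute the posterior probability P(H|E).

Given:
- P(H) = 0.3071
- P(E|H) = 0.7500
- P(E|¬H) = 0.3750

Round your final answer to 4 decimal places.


Bayes' theorem: P(H|E) = P(E|H) × P(H) / P(E)

Step 1: Calculate P(E) using law of total probability
P(E) = P(E|H)P(H) + P(E|¬H)P(¬H)
     = 0.7500 × 0.3071 + 0.3750 × 0.6929
     = 0.23032500 + 0.25983750
     = 0.49016250

Step 2: Apply Bayes' theorem
P(H|E) = P(E|H) × P(H) / P(E)
       = 0.23032500 / 0.49016250
       = 0.4699


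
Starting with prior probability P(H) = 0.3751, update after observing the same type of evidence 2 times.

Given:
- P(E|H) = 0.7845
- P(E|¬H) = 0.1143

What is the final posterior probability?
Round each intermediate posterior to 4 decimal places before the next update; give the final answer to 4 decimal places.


Sequential Bayesian updating:

Initial prior: P(H) = 0.3751

Update 1:
  P(E) = 0.7845 × 0.3751 + 0.1143 × 0.6249 = 0.29426595 + 0.07142607 = 0.36569202
  P(H|E) = 0.29426595 / 0.36569202 = 0.8047

Update 2:
  P(E) = 0.7845 × 0.8047 + 0.1143 × 0.1953 = 0.63128715 + 0.02232279 = 0.65360994
  P(H|E) = 0.63128715 / 0.65360994 = 0.9658

Final posterior: 0.9658


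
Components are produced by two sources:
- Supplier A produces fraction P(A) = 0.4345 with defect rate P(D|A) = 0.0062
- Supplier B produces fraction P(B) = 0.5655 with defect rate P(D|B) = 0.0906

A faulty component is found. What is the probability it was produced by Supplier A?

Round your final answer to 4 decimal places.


Let A = from Supplier A, D = faulty

Given:
- P(A) = 0.4345, P(B) = 0.5655
- P(D|A) = 0.0062, P(D|B) = 0.0906

Step 1: Find P(D)
P(D) = P(D|A)P(A) + P(D|B)P(B)
     = 0.0062 × 0.4345 + 0.0906 × 0.5655
     = 0.00269390 + 0.05123430
     = 0.05392820

Step 2: Apply Bayes' theorem
P(A|D) = P(D|A)P(A) / P(D)
       = 0.00269390 / 0.05392820
       = 0.0500


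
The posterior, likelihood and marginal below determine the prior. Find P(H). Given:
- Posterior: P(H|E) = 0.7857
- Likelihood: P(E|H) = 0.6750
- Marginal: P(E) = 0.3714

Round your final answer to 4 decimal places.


From Bayes' theorem: P(H|E) = P(E|H) × P(H) / P(E)

Rearranging for P(H):
P(H) = P(H|E) × P(E) / P(E|H)
     = 0.7857 × 0.3714 / 0.6750
     = 0.29180898 / 0.6750
     = 0.4323


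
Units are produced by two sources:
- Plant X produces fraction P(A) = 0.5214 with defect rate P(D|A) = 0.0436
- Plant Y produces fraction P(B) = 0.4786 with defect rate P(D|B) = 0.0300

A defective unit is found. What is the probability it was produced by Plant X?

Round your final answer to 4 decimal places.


Let A = from Plant X, D = defective

Given:
- P(A) = 0.5214, P(B) = 0.4786
- P(D|A) = 0.0436, P(D|B) = 0.0300

Step 1: Find P(D)
P(D) = P(D|A)P(A) + P(D|B)P(B)
     = 0.0436 × 0.5214 + 0.0300 × 0.4786
     = 0.02273304 + 0.01435800
     = 0.03709104

Step 2: Apply Bayes' theorem
P(A|D) = P(D|A)P(A) / P(D)
       = 0.02273304 / 0.03709104
       = 0.6129


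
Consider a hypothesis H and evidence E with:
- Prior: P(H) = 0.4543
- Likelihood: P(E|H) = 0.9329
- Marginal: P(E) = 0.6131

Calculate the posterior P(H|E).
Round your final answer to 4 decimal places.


Using Bayes' theorem:

P(H|E) = P(E|H) × P(H) / P(E)
       = 0.9329 × 0.4543 / 0.6131
       = 0.42381647 / 0.6131
       = 0.6913

The evidence strengthens our belief in H.
Prior: 0.4543 → Posterior: 0.6913


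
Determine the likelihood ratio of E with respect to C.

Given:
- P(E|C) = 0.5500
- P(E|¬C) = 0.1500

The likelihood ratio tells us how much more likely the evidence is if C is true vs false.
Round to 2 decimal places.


Likelihood Ratio (LR) = P(E|C) / P(E|¬C)

LR = 0.5500 / 0.1500
   = 3.67

The evidence is 3.67 times more likely if C is true than if C is false.
LR > 1, so observing E raises the odds in favor of C.


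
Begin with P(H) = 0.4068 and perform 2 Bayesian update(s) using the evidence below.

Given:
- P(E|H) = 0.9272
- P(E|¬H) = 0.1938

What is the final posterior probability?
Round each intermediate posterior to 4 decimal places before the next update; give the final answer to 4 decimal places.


Sequential Bayesian updating:

Initial prior: P(H) = 0.4068

Update 1:
  P(E) = 0.9272 × 0.4068 + 0.1938 × 0.5932 = 0.37718496 + 0.11496216 = 0.49214712
  P(H|E) = 0.37718496 / 0.49214712 = 0.7664

Update 2:
  P(E) = 0.9272 × 0.7664 + 0.1938 × 0.2336 = 0.71060608 + 0.04527168 = 0.75587776
  P(H|E) = 0.71060608 / 0.75587776 = 0.9401

Final posterior: 0.9401


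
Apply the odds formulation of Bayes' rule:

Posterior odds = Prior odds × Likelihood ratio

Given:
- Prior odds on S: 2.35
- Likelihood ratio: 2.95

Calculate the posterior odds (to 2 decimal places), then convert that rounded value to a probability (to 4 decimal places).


Step 1: Calculate posterior odds
Posterior odds = Prior odds × LR
               = 2.35 × 2.95
               = 6.93

Step 2: Convert to probability
P(S|E) = Posterior odds / (1 + Posterior odds)
       = 6.93 / (1 + 6.93)
       = 6.93 / 7.93
       = 0.8739

The evidence increased P(S) from 0.7015 to 0.8739.


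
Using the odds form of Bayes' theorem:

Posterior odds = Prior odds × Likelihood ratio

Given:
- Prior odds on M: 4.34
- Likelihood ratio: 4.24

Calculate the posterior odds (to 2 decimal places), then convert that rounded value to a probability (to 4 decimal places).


Step 1: Calculate posterior odds
Posterior odds = Prior odds × LR
               = 4.34 × 4.24
               = 18.40

Step 2: Convert to probability
P(M|E) = Posterior odds / (1 + Posterior odds)
       = 18.40 / (1 + 18.40)
       = 18.40 / 19.40
       = 0.9485

The evidence increased P(M) from 0.8127 to 0.9485.


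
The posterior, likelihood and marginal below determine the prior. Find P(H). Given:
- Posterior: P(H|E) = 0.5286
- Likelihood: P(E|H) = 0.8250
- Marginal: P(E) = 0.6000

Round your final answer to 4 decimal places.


From Bayes' theorem: P(H|E) = P(E|H) × P(H) / P(E)

Rearranging for P(H):
P(H) = P(H|E) × P(E) / P(E|H)
     = 0.5286 × 0.6000 / 0.8250
     = 0.31716000 / 0.8250
     = 0.3844


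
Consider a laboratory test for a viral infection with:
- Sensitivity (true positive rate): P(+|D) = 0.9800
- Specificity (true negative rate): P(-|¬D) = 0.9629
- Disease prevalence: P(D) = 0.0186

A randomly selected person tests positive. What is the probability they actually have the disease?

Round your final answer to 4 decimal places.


Let D = has disease, + = positive test

Given:
- P(D) = 0.0186 (prevalence)
- P(+|D) = 0.9800 (sensitivity)
- P(-|¬D) = 0.9629 (specificity)
- P(+|¬D) = 0.0371 (false positive rate = 1 - specificity)

Step 1: Find P(+)
P(+) = P(+|D)P(D) + P(+|¬D)P(¬D)
     = 0.9800 × 0.0186 + 0.0371 × 0.9814
     = 0.01822800 + 0.03640994
     = 0.05463794

Step 2: Apply Bayes' theorem for P(D|+)
P(D|+) = P(+|D)P(D) / P(+)
       = 0.01822800 / 0.05463794
       = 0.3336


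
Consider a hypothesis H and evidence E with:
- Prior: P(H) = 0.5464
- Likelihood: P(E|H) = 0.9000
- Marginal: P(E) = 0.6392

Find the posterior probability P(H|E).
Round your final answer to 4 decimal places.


Using Bayes' theorem:

P(H|E) = P(E|H) × P(H) / P(E)
       = 0.9000 × 0.5464 / 0.6392
       = 0.49176000 / 0.6392
       = 0.7693

The evidence strengthens our belief in H.
Prior: 0.5464 → Posterior: 0.7693


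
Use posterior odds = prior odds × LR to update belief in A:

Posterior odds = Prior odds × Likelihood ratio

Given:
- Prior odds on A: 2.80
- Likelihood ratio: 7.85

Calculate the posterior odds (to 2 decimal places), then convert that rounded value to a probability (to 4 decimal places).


Step 1: Calculate posterior odds
Posterior odds = Prior odds × LR
               = 2.80 × 7.85
               = 21.98

Step 2: Convert to probability
P(A|E) = Posterior odds / (1 + Posterior odds)
       = 21.98 / (1 + 21.98)
       = 21.98 / 22.98
       = 0.9565

The evidence increased P(A) from 0.7368 to 0.9565.


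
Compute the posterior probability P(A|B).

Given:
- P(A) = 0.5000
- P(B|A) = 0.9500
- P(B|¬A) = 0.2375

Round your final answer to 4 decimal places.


Bayes' theorem: P(A|B) = P(B|A) × P(A) / P(B)

Step 1: Calculate P(B) using law of total probability
P(B) = P(B|A)P(A) + P(B|¬A)P(¬A)
     = 0.9500 × 0.5000 + 0.2375 × 0.5000
     = 0.47500000 + 0.11875000
     = 0.59375000

Step 2: Apply Bayes' theorem
P(A|B) = P(B|A) × P(A) / P(B)
       = 0.47500000 / 0.59375000
       = 0.8000


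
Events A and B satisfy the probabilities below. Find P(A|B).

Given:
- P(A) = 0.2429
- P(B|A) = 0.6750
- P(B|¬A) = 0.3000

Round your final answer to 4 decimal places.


Bayes' theorem: P(A|B) = P(B|A) × P(A) / P(B)

Step 1: Calculate P(B) using law of total probability
P(B) = P(B|A)P(A) + P(B|¬A)P(¬A)
     = 0.6750 × 0.2429 + 0.3000 × 0.7571
     = 0.16395750 + 0.22713000
     = 0.39108750

Step 2: Apply Bayes' theorem
P(A|B) = P(B|A) × P(A) / P(B)
       = 0.16395750 / 0.39108750
       = 0.4192


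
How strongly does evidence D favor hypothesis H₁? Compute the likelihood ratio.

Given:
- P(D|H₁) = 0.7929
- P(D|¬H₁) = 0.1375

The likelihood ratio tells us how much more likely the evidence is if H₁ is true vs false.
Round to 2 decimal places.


Likelihood Ratio (LR) = P(D|H₁) / P(D|¬H₁)

LR = 0.7929 / 0.1375
   = 5.77

The evidence is 5.77 times more likely if H₁ is true than if H₁ is false.
LR > 1, so observing D raises the odds in favor of H₁.


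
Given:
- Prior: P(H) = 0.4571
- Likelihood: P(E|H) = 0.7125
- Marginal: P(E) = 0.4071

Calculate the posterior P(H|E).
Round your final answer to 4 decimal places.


Using Bayes' theorem:

P(H|E) = P(E|H) × P(H) / P(E)
       = 0.7125 × 0.4571 / 0.4071
       = 0.32568375 / 0.4071
       = 0.8000

The evidence strengthens our belief in H.
Prior: 0.4571 → Posterior: 0.8000
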